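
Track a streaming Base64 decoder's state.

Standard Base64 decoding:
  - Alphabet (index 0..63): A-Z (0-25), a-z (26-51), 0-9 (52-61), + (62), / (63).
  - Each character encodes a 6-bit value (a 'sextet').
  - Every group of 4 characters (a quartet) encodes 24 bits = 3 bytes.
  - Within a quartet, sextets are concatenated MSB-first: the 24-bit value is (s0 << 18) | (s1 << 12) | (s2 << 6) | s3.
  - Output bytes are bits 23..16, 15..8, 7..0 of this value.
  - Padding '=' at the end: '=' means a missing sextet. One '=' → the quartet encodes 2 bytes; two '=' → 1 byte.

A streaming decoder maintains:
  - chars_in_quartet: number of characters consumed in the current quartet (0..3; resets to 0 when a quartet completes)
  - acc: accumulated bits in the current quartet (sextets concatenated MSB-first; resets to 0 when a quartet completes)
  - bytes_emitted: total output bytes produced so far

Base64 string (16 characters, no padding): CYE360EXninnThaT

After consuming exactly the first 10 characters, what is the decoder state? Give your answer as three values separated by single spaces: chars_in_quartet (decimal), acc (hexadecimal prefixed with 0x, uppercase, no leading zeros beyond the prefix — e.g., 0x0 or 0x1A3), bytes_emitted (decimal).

After char 0 ('C'=2): chars_in_quartet=1 acc=0x2 bytes_emitted=0
After char 1 ('Y'=24): chars_in_quartet=2 acc=0x98 bytes_emitted=0
After char 2 ('E'=4): chars_in_quartet=3 acc=0x2604 bytes_emitted=0
After char 3 ('3'=55): chars_in_quartet=4 acc=0x98137 -> emit 09 81 37, reset; bytes_emitted=3
After char 4 ('6'=58): chars_in_quartet=1 acc=0x3A bytes_emitted=3
After char 5 ('0'=52): chars_in_quartet=2 acc=0xEB4 bytes_emitted=3
After char 6 ('E'=4): chars_in_quartet=3 acc=0x3AD04 bytes_emitted=3
After char 7 ('X'=23): chars_in_quartet=4 acc=0xEB4117 -> emit EB 41 17, reset; bytes_emitted=6
After char 8 ('n'=39): chars_in_quartet=1 acc=0x27 bytes_emitted=6
After char 9 ('i'=34): chars_in_quartet=2 acc=0x9E2 bytes_emitted=6

Answer: 2 0x9E2 6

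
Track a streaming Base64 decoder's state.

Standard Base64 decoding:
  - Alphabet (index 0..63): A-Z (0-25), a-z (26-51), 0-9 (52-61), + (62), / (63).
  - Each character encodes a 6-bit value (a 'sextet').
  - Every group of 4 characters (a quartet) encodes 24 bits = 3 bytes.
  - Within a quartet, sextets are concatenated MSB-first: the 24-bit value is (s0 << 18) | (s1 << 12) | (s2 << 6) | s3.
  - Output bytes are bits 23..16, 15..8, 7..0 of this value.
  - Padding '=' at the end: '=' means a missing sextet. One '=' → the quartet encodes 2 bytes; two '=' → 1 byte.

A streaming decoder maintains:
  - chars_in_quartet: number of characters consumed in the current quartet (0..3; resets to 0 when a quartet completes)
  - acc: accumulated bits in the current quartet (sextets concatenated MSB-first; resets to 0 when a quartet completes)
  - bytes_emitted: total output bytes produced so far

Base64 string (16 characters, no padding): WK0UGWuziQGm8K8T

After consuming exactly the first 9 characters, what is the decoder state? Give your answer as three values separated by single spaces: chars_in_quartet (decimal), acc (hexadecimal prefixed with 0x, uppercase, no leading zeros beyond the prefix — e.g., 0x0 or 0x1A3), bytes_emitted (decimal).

Answer: 1 0x22 6

Derivation:
After char 0 ('W'=22): chars_in_quartet=1 acc=0x16 bytes_emitted=0
After char 1 ('K'=10): chars_in_quartet=2 acc=0x58A bytes_emitted=0
After char 2 ('0'=52): chars_in_quartet=3 acc=0x162B4 bytes_emitted=0
After char 3 ('U'=20): chars_in_quartet=4 acc=0x58AD14 -> emit 58 AD 14, reset; bytes_emitted=3
After char 4 ('G'=6): chars_in_quartet=1 acc=0x6 bytes_emitted=3
After char 5 ('W'=22): chars_in_quartet=2 acc=0x196 bytes_emitted=3
After char 6 ('u'=46): chars_in_quartet=3 acc=0x65AE bytes_emitted=3
After char 7 ('z'=51): chars_in_quartet=4 acc=0x196BB3 -> emit 19 6B B3, reset; bytes_emitted=6
After char 8 ('i'=34): chars_in_quartet=1 acc=0x22 bytes_emitted=6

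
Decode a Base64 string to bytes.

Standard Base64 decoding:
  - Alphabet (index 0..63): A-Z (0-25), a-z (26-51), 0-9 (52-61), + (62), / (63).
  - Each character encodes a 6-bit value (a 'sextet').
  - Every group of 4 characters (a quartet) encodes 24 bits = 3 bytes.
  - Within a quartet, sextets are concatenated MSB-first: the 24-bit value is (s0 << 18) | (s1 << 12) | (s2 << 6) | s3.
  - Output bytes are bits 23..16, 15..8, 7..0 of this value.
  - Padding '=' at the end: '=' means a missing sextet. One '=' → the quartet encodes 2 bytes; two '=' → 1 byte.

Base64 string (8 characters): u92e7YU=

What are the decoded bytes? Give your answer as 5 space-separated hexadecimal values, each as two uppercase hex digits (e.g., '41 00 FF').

After char 0 ('u'=46): chars_in_quartet=1 acc=0x2E bytes_emitted=0
After char 1 ('9'=61): chars_in_quartet=2 acc=0xBBD bytes_emitted=0
After char 2 ('2'=54): chars_in_quartet=3 acc=0x2EF76 bytes_emitted=0
After char 3 ('e'=30): chars_in_quartet=4 acc=0xBBDD9E -> emit BB DD 9E, reset; bytes_emitted=3
After char 4 ('7'=59): chars_in_quartet=1 acc=0x3B bytes_emitted=3
After char 5 ('Y'=24): chars_in_quartet=2 acc=0xED8 bytes_emitted=3
After char 6 ('U'=20): chars_in_quartet=3 acc=0x3B614 bytes_emitted=3
Padding '=': partial quartet acc=0x3B614 -> emit ED 85; bytes_emitted=5

Answer: BB DD 9E ED 85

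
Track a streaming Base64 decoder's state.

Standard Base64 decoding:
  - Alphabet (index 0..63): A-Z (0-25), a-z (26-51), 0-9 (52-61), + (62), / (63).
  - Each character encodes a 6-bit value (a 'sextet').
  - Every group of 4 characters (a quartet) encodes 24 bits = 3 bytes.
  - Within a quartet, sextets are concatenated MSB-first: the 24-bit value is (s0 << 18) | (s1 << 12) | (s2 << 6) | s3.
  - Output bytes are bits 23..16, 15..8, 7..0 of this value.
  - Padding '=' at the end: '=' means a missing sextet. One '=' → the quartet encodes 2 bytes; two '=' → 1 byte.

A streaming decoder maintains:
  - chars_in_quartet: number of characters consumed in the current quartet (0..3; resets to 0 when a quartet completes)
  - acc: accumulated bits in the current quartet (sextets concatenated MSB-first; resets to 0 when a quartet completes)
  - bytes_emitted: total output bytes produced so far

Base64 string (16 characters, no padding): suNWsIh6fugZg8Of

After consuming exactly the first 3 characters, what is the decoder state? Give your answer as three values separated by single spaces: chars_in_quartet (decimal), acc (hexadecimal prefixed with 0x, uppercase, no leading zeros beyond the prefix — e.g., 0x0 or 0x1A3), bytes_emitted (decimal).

Answer: 3 0x2CB8D 0

Derivation:
After char 0 ('s'=44): chars_in_quartet=1 acc=0x2C bytes_emitted=0
After char 1 ('u'=46): chars_in_quartet=2 acc=0xB2E bytes_emitted=0
After char 2 ('N'=13): chars_in_quartet=3 acc=0x2CB8D bytes_emitted=0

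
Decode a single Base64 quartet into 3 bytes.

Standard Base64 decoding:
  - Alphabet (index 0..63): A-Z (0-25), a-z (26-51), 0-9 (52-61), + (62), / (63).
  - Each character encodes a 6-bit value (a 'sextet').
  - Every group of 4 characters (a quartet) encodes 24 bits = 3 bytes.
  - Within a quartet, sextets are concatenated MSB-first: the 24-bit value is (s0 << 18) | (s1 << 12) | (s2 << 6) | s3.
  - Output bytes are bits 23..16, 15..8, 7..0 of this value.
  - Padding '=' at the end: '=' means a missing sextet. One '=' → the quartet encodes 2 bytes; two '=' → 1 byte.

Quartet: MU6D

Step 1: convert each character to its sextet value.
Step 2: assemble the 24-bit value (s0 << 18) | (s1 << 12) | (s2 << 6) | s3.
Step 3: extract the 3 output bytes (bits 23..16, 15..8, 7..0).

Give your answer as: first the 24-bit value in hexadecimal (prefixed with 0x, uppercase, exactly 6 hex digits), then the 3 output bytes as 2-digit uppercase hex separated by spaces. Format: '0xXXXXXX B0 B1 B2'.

Answer: 0x314E83 31 4E 83

Derivation:
Sextets: M=12, U=20, 6=58, D=3
24-bit: (12<<18) | (20<<12) | (58<<6) | 3
      = 0x300000 | 0x014000 | 0x000E80 | 0x000003
      = 0x314E83
Bytes: (v>>16)&0xFF=31, (v>>8)&0xFF=4E, v&0xFF=83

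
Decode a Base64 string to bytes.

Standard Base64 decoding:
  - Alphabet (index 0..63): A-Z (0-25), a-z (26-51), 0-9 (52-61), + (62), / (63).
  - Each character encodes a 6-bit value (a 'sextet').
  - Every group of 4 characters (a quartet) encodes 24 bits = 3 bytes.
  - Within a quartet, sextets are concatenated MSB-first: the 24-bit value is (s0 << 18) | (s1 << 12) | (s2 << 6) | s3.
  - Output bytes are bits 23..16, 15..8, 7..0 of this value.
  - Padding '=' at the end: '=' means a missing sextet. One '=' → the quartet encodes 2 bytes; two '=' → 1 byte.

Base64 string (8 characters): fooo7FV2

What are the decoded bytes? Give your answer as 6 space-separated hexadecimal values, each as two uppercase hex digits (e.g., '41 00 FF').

Answer: 7E 8A 28 EC 55 76

Derivation:
After char 0 ('f'=31): chars_in_quartet=1 acc=0x1F bytes_emitted=0
After char 1 ('o'=40): chars_in_quartet=2 acc=0x7E8 bytes_emitted=0
After char 2 ('o'=40): chars_in_quartet=3 acc=0x1FA28 bytes_emitted=0
After char 3 ('o'=40): chars_in_quartet=4 acc=0x7E8A28 -> emit 7E 8A 28, reset; bytes_emitted=3
After char 4 ('7'=59): chars_in_quartet=1 acc=0x3B bytes_emitted=3
After char 5 ('F'=5): chars_in_quartet=2 acc=0xEC5 bytes_emitted=3
After char 6 ('V'=21): chars_in_quartet=3 acc=0x3B155 bytes_emitted=3
After char 7 ('2'=54): chars_in_quartet=4 acc=0xEC5576 -> emit EC 55 76, reset; bytes_emitted=6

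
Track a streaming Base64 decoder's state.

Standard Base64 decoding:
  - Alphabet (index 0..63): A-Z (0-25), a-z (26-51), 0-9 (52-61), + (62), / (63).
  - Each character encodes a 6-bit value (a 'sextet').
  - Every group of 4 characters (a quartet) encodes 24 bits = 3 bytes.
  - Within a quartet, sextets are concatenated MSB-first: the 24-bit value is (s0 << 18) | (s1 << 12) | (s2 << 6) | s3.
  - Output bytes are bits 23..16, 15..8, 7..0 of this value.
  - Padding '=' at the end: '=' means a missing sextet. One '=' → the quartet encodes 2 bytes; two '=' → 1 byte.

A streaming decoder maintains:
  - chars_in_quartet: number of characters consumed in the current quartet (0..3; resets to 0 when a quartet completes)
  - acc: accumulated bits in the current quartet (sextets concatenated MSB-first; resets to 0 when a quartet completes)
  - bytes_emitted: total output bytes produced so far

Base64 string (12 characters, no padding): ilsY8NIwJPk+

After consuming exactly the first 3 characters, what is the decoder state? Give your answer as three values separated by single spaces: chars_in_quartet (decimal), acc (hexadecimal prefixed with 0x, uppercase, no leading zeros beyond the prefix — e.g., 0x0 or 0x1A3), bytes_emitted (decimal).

Answer: 3 0x2296C 0

Derivation:
After char 0 ('i'=34): chars_in_quartet=1 acc=0x22 bytes_emitted=0
After char 1 ('l'=37): chars_in_quartet=2 acc=0x8A5 bytes_emitted=0
After char 2 ('s'=44): chars_in_quartet=3 acc=0x2296C bytes_emitted=0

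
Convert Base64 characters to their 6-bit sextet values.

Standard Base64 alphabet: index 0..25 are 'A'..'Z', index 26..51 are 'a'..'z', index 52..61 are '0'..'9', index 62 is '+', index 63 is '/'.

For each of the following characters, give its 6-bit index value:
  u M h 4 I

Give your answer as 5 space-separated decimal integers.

Answer: 46 12 33 56 8

Derivation:
'u': a..z range, 26 + ord('u') − ord('a') = 46
'M': A..Z range, ord('M') − ord('A') = 12
'h': a..z range, 26 + ord('h') − ord('a') = 33
'4': 0..9 range, 52 + ord('4') − ord('0') = 56
'I': A..Z range, ord('I') − ord('A') = 8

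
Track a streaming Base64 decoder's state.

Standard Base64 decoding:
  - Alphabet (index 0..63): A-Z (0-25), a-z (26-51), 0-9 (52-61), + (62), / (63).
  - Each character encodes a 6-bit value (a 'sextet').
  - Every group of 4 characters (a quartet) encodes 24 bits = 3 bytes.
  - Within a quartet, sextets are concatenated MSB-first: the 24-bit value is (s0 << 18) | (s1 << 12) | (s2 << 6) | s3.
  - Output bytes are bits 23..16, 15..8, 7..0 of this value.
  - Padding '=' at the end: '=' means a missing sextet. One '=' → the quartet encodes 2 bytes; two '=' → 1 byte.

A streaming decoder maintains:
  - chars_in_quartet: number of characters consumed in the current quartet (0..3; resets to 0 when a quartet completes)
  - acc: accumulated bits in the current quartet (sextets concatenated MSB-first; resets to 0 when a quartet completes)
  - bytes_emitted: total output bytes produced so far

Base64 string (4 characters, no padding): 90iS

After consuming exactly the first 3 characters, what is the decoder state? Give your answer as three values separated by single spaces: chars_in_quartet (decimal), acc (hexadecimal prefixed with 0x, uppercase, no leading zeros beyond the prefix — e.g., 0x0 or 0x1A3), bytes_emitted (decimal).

After char 0 ('9'=61): chars_in_quartet=1 acc=0x3D bytes_emitted=0
After char 1 ('0'=52): chars_in_quartet=2 acc=0xF74 bytes_emitted=0
After char 2 ('i'=34): chars_in_quartet=3 acc=0x3DD22 bytes_emitted=0

Answer: 3 0x3DD22 0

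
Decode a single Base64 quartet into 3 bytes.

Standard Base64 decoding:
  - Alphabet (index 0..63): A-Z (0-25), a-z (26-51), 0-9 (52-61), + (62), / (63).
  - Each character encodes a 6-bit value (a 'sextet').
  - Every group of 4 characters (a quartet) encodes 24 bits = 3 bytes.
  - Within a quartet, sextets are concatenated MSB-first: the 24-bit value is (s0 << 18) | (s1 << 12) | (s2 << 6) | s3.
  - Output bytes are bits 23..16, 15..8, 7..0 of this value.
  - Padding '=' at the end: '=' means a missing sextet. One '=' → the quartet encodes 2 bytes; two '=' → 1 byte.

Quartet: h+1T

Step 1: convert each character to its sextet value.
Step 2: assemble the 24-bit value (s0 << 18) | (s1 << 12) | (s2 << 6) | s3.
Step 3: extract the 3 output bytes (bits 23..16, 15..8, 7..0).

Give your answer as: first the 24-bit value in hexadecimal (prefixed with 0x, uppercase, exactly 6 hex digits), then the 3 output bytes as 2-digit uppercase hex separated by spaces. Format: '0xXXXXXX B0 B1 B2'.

Answer: 0x87ED53 87 ED 53

Derivation:
Sextets: h=33, +=62, 1=53, T=19
24-bit: (33<<18) | (62<<12) | (53<<6) | 19
      = 0x840000 | 0x03E000 | 0x000D40 | 0x000013
      = 0x87ED53
Bytes: (v>>16)&0xFF=87, (v>>8)&0xFF=ED, v&0xFF=53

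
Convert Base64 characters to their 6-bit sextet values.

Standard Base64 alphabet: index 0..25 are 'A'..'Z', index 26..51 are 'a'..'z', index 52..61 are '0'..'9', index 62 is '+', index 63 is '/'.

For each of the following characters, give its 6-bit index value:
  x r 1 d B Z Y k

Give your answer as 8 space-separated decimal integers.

'x': a..z range, 26 + ord('x') − ord('a') = 49
'r': a..z range, 26 + ord('r') − ord('a') = 43
'1': 0..9 range, 52 + ord('1') − ord('0') = 53
'd': a..z range, 26 + ord('d') − ord('a') = 29
'B': A..Z range, ord('B') − ord('A') = 1
'Z': A..Z range, ord('Z') − ord('A') = 25
'Y': A..Z range, ord('Y') − ord('A') = 24
'k': a..z range, 26 + ord('k') − ord('a') = 36

Answer: 49 43 53 29 1 25 24 36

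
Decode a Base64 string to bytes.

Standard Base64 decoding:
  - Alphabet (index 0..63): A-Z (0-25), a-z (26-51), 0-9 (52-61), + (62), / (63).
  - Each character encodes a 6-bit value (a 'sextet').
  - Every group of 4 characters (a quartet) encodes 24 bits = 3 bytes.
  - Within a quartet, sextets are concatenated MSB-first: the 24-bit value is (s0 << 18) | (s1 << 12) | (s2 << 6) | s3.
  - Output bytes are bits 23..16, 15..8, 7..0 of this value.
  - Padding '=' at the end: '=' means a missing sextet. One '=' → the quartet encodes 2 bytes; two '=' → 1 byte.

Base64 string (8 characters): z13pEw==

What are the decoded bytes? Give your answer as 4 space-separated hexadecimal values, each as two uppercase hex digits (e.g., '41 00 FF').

After char 0 ('z'=51): chars_in_quartet=1 acc=0x33 bytes_emitted=0
After char 1 ('1'=53): chars_in_quartet=2 acc=0xCF5 bytes_emitted=0
After char 2 ('3'=55): chars_in_quartet=3 acc=0x33D77 bytes_emitted=0
After char 3 ('p'=41): chars_in_quartet=4 acc=0xCF5DE9 -> emit CF 5D E9, reset; bytes_emitted=3
After char 4 ('E'=4): chars_in_quartet=1 acc=0x4 bytes_emitted=3
After char 5 ('w'=48): chars_in_quartet=2 acc=0x130 bytes_emitted=3
Padding '==': partial quartet acc=0x130 -> emit 13; bytes_emitted=4

Answer: CF 5D E9 13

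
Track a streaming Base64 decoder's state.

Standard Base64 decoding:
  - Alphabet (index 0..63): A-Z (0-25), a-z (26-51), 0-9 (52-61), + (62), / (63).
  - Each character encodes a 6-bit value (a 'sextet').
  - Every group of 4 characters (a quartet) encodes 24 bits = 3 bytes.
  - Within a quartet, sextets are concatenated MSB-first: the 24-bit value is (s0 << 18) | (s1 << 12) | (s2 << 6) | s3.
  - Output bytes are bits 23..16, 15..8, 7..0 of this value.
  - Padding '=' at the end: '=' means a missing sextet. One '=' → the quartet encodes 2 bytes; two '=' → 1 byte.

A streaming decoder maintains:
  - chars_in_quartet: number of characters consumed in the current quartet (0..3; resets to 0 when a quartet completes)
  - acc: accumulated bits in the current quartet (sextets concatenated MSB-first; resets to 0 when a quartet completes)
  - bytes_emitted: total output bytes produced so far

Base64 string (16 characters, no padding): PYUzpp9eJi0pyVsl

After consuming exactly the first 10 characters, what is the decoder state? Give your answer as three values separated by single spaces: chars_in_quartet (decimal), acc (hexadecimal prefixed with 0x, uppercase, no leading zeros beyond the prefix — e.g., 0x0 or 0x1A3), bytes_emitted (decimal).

Answer: 2 0x262 6

Derivation:
After char 0 ('P'=15): chars_in_quartet=1 acc=0xF bytes_emitted=0
After char 1 ('Y'=24): chars_in_quartet=2 acc=0x3D8 bytes_emitted=0
After char 2 ('U'=20): chars_in_quartet=3 acc=0xF614 bytes_emitted=0
After char 3 ('z'=51): chars_in_quartet=4 acc=0x3D8533 -> emit 3D 85 33, reset; bytes_emitted=3
After char 4 ('p'=41): chars_in_quartet=1 acc=0x29 bytes_emitted=3
After char 5 ('p'=41): chars_in_quartet=2 acc=0xA69 bytes_emitted=3
After char 6 ('9'=61): chars_in_quartet=3 acc=0x29A7D bytes_emitted=3
After char 7 ('e'=30): chars_in_quartet=4 acc=0xA69F5E -> emit A6 9F 5E, reset; bytes_emitted=6
After char 8 ('J'=9): chars_in_quartet=1 acc=0x9 bytes_emitted=6
After char 9 ('i'=34): chars_in_quartet=2 acc=0x262 bytes_emitted=6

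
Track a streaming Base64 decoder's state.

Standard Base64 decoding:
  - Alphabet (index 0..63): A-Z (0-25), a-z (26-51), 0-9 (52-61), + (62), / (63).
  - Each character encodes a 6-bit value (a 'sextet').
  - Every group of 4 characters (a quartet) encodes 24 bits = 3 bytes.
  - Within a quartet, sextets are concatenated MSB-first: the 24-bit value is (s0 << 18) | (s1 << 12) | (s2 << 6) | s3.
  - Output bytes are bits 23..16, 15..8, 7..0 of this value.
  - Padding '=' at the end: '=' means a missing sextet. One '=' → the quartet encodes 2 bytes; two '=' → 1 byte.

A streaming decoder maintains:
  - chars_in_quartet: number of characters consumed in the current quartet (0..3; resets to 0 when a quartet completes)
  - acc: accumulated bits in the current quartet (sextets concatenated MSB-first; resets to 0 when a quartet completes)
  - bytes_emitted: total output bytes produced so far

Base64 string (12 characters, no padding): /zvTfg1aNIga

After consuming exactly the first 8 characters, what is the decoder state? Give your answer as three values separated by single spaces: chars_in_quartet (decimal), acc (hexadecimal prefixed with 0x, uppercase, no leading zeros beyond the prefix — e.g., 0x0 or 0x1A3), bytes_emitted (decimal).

Answer: 0 0x0 6

Derivation:
After char 0 ('/'=63): chars_in_quartet=1 acc=0x3F bytes_emitted=0
After char 1 ('z'=51): chars_in_quartet=2 acc=0xFF3 bytes_emitted=0
After char 2 ('v'=47): chars_in_quartet=3 acc=0x3FCEF bytes_emitted=0
After char 3 ('T'=19): chars_in_quartet=4 acc=0xFF3BD3 -> emit FF 3B D3, reset; bytes_emitted=3
After char 4 ('f'=31): chars_in_quartet=1 acc=0x1F bytes_emitted=3
After char 5 ('g'=32): chars_in_quartet=2 acc=0x7E0 bytes_emitted=3
After char 6 ('1'=53): chars_in_quartet=3 acc=0x1F835 bytes_emitted=3
After char 7 ('a'=26): chars_in_quartet=4 acc=0x7E0D5A -> emit 7E 0D 5A, reset; bytes_emitted=6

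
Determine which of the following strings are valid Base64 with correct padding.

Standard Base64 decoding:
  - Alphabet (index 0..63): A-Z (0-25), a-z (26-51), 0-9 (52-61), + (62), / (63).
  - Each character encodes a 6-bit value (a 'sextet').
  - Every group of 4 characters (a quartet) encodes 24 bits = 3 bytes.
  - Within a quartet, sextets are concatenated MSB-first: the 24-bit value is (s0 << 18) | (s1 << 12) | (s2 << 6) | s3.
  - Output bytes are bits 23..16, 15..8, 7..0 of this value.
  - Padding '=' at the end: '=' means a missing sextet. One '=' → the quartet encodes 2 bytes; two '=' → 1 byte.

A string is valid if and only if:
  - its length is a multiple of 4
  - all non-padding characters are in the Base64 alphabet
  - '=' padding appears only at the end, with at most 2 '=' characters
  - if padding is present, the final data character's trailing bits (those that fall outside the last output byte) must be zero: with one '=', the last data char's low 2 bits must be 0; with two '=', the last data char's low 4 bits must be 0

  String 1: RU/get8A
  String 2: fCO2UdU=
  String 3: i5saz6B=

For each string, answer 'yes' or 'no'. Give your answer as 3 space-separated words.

Answer: yes yes no

Derivation:
String 1: 'RU/get8A' → valid
String 2: 'fCO2UdU=' → valid
String 3: 'i5saz6B=' → invalid (bad trailing bits)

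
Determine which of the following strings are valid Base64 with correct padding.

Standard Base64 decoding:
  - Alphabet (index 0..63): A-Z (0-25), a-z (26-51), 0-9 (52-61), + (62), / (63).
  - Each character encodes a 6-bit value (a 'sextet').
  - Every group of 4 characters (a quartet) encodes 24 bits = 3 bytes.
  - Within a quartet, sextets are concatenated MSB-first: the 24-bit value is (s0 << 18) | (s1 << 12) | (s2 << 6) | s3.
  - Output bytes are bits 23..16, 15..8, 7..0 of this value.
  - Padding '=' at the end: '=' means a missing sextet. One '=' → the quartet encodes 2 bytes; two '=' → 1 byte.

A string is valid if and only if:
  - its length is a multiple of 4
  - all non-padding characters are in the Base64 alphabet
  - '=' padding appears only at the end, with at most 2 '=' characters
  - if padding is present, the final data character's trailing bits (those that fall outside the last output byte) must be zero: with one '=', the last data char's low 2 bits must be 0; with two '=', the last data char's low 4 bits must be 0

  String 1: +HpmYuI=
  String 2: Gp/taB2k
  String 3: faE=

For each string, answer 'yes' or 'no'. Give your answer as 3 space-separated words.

Answer: yes yes yes

Derivation:
String 1: '+HpmYuI=' → valid
String 2: 'Gp/taB2k' → valid
String 3: 'faE=' → valid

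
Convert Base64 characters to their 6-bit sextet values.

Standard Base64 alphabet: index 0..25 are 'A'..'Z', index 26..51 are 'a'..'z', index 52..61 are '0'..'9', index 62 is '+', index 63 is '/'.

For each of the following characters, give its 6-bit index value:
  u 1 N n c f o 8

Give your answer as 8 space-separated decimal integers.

'u': a..z range, 26 + ord('u') − ord('a') = 46
'1': 0..9 range, 52 + ord('1') − ord('0') = 53
'N': A..Z range, ord('N') − ord('A') = 13
'n': a..z range, 26 + ord('n') − ord('a') = 39
'c': a..z range, 26 + ord('c') − ord('a') = 28
'f': a..z range, 26 + ord('f') − ord('a') = 31
'o': a..z range, 26 + ord('o') − ord('a') = 40
'8': 0..9 range, 52 + ord('8') − ord('0') = 60

Answer: 46 53 13 39 28 31 40 60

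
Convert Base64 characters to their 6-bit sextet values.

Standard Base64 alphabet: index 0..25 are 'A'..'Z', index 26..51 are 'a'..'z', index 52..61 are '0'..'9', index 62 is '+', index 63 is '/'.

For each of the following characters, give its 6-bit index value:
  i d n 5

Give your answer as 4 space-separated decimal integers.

Answer: 34 29 39 57

Derivation:
'i': a..z range, 26 + ord('i') − ord('a') = 34
'd': a..z range, 26 + ord('d') − ord('a') = 29
'n': a..z range, 26 + ord('n') − ord('a') = 39
'5': 0..9 range, 52 + ord('5') − ord('0') = 57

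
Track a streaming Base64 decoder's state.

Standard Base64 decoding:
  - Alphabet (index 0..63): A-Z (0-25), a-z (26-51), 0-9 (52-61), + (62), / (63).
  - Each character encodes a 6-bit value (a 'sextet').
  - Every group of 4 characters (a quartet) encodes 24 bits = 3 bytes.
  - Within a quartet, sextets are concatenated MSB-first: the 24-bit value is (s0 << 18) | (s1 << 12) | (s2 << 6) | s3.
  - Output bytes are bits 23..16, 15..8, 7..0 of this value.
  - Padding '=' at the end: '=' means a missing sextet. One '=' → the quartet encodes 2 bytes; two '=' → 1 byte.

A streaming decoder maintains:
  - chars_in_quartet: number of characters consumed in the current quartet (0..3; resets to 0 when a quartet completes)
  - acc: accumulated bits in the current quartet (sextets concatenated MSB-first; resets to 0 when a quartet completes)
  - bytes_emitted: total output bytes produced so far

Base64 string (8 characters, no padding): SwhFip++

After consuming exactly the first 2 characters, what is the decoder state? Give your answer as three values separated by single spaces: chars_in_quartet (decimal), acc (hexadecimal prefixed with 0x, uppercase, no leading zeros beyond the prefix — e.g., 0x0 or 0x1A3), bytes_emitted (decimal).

After char 0 ('S'=18): chars_in_quartet=1 acc=0x12 bytes_emitted=0
After char 1 ('w'=48): chars_in_quartet=2 acc=0x4B0 bytes_emitted=0

Answer: 2 0x4B0 0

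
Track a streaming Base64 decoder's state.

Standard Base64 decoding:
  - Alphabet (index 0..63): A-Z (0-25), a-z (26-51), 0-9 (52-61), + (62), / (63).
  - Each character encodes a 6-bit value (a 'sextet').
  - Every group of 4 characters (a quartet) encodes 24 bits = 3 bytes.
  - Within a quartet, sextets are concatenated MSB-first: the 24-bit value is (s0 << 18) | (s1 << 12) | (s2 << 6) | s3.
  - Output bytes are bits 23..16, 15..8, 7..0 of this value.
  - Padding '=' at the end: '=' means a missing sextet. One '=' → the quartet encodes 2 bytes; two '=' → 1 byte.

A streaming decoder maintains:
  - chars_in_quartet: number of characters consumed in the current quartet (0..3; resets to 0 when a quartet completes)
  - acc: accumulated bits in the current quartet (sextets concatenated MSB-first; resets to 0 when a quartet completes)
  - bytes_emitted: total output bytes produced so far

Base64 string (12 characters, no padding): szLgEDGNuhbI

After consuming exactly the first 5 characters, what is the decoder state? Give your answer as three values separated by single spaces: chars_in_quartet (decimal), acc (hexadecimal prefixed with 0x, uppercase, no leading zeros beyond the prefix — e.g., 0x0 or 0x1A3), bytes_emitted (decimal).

Answer: 1 0x4 3

Derivation:
After char 0 ('s'=44): chars_in_quartet=1 acc=0x2C bytes_emitted=0
After char 1 ('z'=51): chars_in_quartet=2 acc=0xB33 bytes_emitted=0
After char 2 ('L'=11): chars_in_quartet=3 acc=0x2CCCB bytes_emitted=0
After char 3 ('g'=32): chars_in_quartet=4 acc=0xB332E0 -> emit B3 32 E0, reset; bytes_emitted=3
After char 4 ('E'=4): chars_in_quartet=1 acc=0x4 bytes_emitted=3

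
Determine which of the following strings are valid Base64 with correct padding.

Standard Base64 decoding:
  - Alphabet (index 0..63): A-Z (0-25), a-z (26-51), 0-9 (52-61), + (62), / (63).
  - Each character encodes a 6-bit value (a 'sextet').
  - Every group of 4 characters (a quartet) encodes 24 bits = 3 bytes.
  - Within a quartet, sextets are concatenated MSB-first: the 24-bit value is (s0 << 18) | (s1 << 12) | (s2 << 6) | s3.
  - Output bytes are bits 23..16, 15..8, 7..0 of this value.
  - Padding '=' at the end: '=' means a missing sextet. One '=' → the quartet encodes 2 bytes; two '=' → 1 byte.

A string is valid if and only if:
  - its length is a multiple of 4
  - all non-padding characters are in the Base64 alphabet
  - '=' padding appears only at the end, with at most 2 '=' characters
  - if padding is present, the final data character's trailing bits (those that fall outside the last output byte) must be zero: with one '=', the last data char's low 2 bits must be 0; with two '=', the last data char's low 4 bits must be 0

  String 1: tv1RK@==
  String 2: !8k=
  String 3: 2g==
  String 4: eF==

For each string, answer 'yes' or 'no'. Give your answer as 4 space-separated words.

String 1: 'tv1RK@==' → invalid (bad char(s): ['@'])
String 2: '!8k=' → invalid (bad char(s): ['!'])
String 3: '2g==' → valid
String 4: 'eF==' → invalid (bad trailing bits)

Answer: no no yes no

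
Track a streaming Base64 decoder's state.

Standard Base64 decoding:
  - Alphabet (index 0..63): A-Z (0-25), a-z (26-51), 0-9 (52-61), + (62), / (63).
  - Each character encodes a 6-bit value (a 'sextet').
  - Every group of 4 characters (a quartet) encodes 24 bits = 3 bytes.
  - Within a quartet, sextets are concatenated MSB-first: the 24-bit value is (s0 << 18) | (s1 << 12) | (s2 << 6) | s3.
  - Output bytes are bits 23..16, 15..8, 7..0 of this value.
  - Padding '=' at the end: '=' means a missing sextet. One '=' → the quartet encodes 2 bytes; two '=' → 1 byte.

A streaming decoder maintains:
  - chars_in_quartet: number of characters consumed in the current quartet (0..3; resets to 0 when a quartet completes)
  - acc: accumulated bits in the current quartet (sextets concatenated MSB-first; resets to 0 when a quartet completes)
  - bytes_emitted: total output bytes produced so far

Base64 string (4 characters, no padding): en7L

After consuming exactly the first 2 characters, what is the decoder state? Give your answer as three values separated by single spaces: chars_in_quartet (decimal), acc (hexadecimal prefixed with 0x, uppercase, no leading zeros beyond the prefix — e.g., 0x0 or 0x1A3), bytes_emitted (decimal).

Answer: 2 0x7A7 0

Derivation:
After char 0 ('e'=30): chars_in_quartet=1 acc=0x1E bytes_emitted=0
After char 1 ('n'=39): chars_in_quartet=2 acc=0x7A7 bytes_emitted=0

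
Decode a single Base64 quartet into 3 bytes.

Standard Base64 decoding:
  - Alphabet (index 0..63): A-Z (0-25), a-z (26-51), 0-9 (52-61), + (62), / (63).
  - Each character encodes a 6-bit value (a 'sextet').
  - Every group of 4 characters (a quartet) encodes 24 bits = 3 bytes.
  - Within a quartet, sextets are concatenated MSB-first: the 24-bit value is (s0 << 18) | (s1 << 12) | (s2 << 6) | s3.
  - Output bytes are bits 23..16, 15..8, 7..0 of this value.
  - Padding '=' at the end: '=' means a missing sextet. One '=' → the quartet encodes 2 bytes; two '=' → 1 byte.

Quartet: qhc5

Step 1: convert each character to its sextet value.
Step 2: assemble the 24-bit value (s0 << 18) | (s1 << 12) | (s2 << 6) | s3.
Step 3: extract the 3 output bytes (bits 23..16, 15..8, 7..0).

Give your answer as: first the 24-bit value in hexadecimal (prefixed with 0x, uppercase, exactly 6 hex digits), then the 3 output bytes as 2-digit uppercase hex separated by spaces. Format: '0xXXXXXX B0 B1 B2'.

Answer: 0xAA1739 AA 17 39

Derivation:
Sextets: q=42, h=33, c=28, 5=57
24-bit: (42<<18) | (33<<12) | (28<<6) | 57
      = 0xA80000 | 0x021000 | 0x000700 | 0x000039
      = 0xAA1739
Bytes: (v>>16)&0xFF=AA, (v>>8)&0xFF=17, v&0xFF=39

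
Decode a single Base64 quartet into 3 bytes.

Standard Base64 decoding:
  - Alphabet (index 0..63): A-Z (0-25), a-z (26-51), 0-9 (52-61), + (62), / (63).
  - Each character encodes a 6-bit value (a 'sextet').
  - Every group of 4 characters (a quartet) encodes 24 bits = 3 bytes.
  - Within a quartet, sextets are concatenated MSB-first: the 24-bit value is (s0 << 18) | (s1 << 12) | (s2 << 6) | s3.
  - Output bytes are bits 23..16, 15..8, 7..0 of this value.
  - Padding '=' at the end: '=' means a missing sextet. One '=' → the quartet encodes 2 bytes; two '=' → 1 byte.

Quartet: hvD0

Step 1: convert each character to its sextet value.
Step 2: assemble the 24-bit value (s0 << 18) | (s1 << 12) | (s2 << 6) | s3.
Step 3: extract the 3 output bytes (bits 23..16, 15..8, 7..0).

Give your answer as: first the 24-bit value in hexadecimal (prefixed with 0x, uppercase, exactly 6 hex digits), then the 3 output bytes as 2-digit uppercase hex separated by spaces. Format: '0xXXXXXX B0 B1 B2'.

Answer: 0x86F0F4 86 F0 F4

Derivation:
Sextets: h=33, v=47, D=3, 0=52
24-bit: (33<<18) | (47<<12) | (3<<6) | 52
      = 0x840000 | 0x02F000 | 0x0000C0 | 0x000034
      = 0x86F0F4
Bytes: (v>>16)&0xFF=86, (v>>8)&0xFF=F0, v&0xFF=F4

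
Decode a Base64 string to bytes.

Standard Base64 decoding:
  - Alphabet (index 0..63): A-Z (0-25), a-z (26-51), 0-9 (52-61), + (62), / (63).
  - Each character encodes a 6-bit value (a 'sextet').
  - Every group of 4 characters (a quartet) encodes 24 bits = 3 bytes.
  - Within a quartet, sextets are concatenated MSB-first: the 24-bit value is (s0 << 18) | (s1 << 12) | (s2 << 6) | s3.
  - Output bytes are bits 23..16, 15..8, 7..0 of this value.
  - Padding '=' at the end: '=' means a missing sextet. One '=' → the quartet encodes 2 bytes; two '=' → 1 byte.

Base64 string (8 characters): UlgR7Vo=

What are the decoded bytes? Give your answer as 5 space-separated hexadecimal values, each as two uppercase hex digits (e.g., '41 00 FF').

After char 0 ('U'=20): chars_in_quartet=1 acc=0x14 bytes_emitted=0
After char 1 ('l'=37): chars_in_quartet=2 acc=0x525 bytes_emitted=0
After char 2 ('g'=32): chars_in_quartet=3 acc=0x14960 bytes_emitted=0
After char 3 ('R'=17): chars_in_quartet=4 acc=0x525811 -> emit 52 58 11, reset; bytes_emitted=3
After char 4 ('7'=59): chars_in_quartet=1 acc=0x3B bytes_emitted=3
After char 5 ('V'=21): chars_in_quartet=2 acc=0xED5 bytes_emitted=3
After char 6 ('o'=40): chars_in_quartet=3 acc=0x3B568 bytes_emitted=3
Padding '=': partial quartet acc=0x3B568 -> emit ED 5A; bytes_emitted=5

Answer: 52 58 11 ED 5A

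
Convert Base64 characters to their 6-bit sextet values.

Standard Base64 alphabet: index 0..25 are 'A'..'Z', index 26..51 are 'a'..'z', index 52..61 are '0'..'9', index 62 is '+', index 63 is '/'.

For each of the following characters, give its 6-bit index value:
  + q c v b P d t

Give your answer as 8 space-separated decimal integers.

Answer: 62 42 28 47 27 15 29 45

Derivation:
'+': index 62
'q': a..z range, 26 + ord('q') − ord('a') = 42
'c': a..z range, 26 + ord('c') − ord('a') = 28
'v': a..z range, 26 + ord('v') − ord('a') = 47
'b': a..z range, 26 + ord('b') − ord('a') = 27
'P': A..Z range, ord('P') − ord('A') = 15
'd': a..z range, 26 + ord('d') − ord('a') = 29
't': a..z range, 26 + ord('t') − ord('a') = 45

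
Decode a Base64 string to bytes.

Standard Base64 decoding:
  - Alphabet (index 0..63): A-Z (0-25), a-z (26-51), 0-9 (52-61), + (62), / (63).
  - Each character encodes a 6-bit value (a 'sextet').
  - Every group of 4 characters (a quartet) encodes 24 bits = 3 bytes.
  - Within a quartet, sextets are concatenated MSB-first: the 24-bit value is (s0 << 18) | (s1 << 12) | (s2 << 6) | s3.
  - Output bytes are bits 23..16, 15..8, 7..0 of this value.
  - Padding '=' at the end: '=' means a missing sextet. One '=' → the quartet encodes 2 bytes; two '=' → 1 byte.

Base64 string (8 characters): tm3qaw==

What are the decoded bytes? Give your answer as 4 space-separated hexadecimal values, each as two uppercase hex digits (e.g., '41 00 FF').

Answer: B6 6D EA 6B

Derivation:
After char 0 ('t'=45): chars_in_quartet=1 acc=0x2D bytes_emitted=0
After char 1 ('m'=38): chars_in_quartet=2 acc=0xB66 bytes_emitted=0
After char 2 ('3'=55): chars_in_quartet=3 acc=0x2D9B7 bytes_emitted=0
After char 3 ('q'=42): chars_in_quartet=4 acc=0xB66DEA -> emit B6 6D EA, reset; bytes_emitted=3
After char 4 ('a'=26): chars_in_quartet=1 acc=0x1A bytes_emitted=3
After char 5 ('w'=48): chars_in_quartet=2 acc=0x6B0 bytes_emitted=3
Padding '==': partial quartet acc=0x6B0 -> emit 6B; bytes_emitted=4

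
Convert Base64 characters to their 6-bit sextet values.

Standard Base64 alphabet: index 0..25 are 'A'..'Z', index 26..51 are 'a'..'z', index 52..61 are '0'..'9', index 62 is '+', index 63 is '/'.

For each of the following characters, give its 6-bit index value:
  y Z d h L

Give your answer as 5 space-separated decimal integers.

'y': a..z range, 26 + ord('y') − ord('a') = 50
'Z': A..Z range, ord('Z') − ord('A') = 25
'd': a..z range, 26 + ord('d') − ord('a') = 29
'h': a..z range, 26 + ord('h') − ord('a') = 33
'L': A..Z range, ord('L') − ord('A') = 11

Answer: 50 25 29 33 11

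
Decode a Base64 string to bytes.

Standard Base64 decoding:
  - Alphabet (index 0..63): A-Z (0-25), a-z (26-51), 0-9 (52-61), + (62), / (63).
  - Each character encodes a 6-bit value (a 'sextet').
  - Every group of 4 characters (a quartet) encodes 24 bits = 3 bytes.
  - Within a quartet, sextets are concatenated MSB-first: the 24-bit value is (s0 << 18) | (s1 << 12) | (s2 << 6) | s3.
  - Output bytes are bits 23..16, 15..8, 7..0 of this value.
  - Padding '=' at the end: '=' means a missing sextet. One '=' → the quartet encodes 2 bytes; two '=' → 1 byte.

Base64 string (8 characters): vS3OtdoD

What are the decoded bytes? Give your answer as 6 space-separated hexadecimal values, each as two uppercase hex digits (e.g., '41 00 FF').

After char 0 ('v'=47): chars_in_quartet=1 acc=0x2F bytes_emitted=0
After char 1 ('S'=18): chars_in_quartet=2 acc=0xBD2 bytes_emitted=0
After char 2 ('3'=55): chars_in_quartet=3 acc=0x2F4B7 bytes_emitted=0
After char 3 ('O'=14): chars_in_quartet=4 acc=0xBD2DCE -> emit BD 2D CE, reset; bytes_emitted=3
After char 4 ('t'=45): chars_in_quartet=1 acc=0x2D bytes_emitted=3
After char 5 ('d'=29): chars_in_quartet=2 acc=0xB5D bytes_emitted=3
After char 6 ('o'=40): chars_in_quartet=3 acc=0x2D768 bytes_emitted=3
After char 7 ('D'=3): chars_in_quartet=4 acc=0xB5DA03 -> emit B5 DA 03, reset; bytes_emitted=6

Answer: BD 2D CE B5 DA 03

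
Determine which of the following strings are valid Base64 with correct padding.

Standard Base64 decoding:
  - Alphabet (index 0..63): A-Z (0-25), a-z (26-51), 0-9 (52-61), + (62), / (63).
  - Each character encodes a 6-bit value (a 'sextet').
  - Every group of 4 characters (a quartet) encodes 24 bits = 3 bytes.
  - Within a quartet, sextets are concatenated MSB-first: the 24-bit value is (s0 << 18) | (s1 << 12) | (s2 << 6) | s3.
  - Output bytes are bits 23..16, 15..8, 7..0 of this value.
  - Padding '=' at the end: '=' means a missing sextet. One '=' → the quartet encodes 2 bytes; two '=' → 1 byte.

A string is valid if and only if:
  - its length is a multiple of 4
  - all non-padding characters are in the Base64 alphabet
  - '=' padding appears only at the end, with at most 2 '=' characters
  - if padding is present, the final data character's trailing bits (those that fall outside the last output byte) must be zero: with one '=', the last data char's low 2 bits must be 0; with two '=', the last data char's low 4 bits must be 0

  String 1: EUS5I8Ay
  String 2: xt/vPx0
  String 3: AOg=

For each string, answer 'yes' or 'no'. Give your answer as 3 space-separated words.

Answer: yes no yes

Derivation:
String 1: 'EUS5I8Ay' → valid
String 2: 'xt/vPx0' → invalid (len=7 not mult of 4)
String 3: 'AOg=' → valid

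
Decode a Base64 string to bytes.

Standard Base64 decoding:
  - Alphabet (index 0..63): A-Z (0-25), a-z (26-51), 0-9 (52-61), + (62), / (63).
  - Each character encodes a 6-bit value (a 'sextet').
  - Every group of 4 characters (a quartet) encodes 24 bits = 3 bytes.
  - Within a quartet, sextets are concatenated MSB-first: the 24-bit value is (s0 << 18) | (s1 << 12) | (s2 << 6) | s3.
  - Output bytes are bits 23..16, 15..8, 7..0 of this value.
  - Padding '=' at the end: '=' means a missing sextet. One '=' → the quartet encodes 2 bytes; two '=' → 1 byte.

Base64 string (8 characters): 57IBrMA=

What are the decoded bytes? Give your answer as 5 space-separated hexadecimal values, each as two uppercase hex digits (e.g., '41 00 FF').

Answer: E7 B2 01 AC C0

Derivation:
After char 0 ('5'=57): chars_in_quartet=1 acc=0x39 bytes_emitted=0
After char 1 ('7'=59): chars_in_quartet=2 acc=0xE7B bytes_emitted=0
After char 2 ('I'=8): chars_in_quartet=3 acc=0x39EC8 bytes_emitted=0
After char 3 ('B'=1): chars_in_quartet=4 acc=0xE7B201 -> emit E7 B2 01, reset; bytes_emitted=3
After char 4 ('r'=43): chars_in_quartet=1 acc=0x2B bytes_emitted=3
After char 5 ('M'=12): chars_in_quartet=2 acc=0xACC bytes_emitted=3
After char 6 ('A'=0): chars_in_quartet=3 acc=0x2B300 bytes_emitted=3
Padding '=': partial quartet acc=0x2B300 -> emit AC C0; bytes_emitted=5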